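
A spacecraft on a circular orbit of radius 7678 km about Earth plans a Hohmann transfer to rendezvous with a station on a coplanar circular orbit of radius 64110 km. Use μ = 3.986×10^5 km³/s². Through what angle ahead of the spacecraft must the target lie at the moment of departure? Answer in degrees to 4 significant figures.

φ = 104.6°

Semi-major axis of the transfer orbit: a_t = (7678 + 64110)/2 = 35894 km.
The half-period of the transfer ellipse is t = π√(a_t³/μ) = 33839 s.
The target's mean motion on its circular orbit is ω₂ = √(μ/r₂³) = 3.8894×10^-5 rad/s.
Angle swept by the target during transfer: ω₂·t = 1.3161 rad = 75.41°.
Arrival is 180° from departure on the ellipse, so φ = 180° − 75.41° = 104.6°.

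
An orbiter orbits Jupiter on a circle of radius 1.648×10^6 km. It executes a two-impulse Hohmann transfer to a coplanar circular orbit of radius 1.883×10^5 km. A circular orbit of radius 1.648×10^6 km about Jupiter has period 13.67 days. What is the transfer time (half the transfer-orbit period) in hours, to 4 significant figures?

From Kepler's third law T² = 4π²r³/μ at r = 1.648×10^6 km, T = 13.67 days = 13.67 × 86400 s = 1.181088×10^6 s: μ = 4π²r³/T² = 1.26668×10^8 km³/s².
Transfer-ellipse semi-major axis a_t = (r₁ + r₂)/2 = (1.648×10^6 + 1.883×10^5)/2 = 9.1815×10^5 km.
Transfer time t = π√(a_t³/μ) = π√((9.1815×10^5)³ / 1.26668×10^8) = 2.456×10^5 s.
Converting: 2.456×10^5 s ÷ 3600 s/hour = 68.22 hours.

t = 68.22 hours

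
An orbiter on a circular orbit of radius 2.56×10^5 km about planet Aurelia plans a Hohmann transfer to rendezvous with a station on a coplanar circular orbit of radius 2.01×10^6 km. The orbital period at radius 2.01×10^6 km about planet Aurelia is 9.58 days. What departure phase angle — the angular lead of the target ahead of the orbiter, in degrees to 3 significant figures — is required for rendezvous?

From Kepler's third law T² = 4π²r³/μ at r = 2.01×10^6 km, T = 9.58 days = 9.58 × 86400 s = 8.27712×10^5 s: μ = 4π²r³/T² = 4.67939×10^8 km³/s².
The Hohmann ellipse has a_t = (r₁ + r₂)/2 = 1.133×10^6 km.
Transfer time t = π√(a_t³/μ) = 1.75146×10^5 s.
The target's mean motion on its circular orbit is ω₂ = √(μ/r₂³) = 7.59103×10^-6 rad/s.
Angle swept by the target during transfer: ω₂·t = 1.32954 rad = 76.18°.
Arrival is 180° from departure on the ellipse, so φ = 180° − 76.18° = 104°.

φ = 104°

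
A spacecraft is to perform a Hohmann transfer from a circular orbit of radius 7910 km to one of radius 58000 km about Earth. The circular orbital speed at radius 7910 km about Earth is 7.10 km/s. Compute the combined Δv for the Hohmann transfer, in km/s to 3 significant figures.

From the circular-orbit relation v² = μ/r at r = 7910 km: μ = v²r = (7.10)² × 7910 = 3.98743×10^5 km³/s².
Transfer-ellipse semi-major axis a_t = (r₁ + r₂)/2 = (7910 + 58000)/2 = 32955 km.
Circular speed at r₁: v₁ = √(μ/r₁) = √(3.98743×10^5/7910) = 7.10000 km/s.
Transfer-orbit speed at r₁ (v² = μ(2/r − 1/a)): v_p = √[μ(2/r₁ − 1/a_t)] = 9.41915 km/s.
First burn Δv₁ = |v_p − v₁| = 2.31915 km/s.
At r₂, v₂ = √(μ/r₂) = 2.62200 km/s.
Transfer-orbit speed at r₂: v_a = √[μ(2/r₂ − 1/a_t)] = 1.28458 km/s.
Second burn Δv₂ = |v₂ − v_a| = 1.33742 km/s.
Total Δv = Δv₁ + Δv₂ = 3.657 km/s.

Δv = 3.66 km/s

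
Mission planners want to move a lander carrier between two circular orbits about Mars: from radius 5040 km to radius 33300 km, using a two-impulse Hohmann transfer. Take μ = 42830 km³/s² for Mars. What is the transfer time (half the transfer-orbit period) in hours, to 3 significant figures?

Semi-major axis of the transfer orbit: a_t = (5040 + 33300)/2 = 19170 km.
Half the transfer-orbit period gives t = π√(a_t³/μ) = 40290 s.
Converting: 40290 s ÷ 3600 s/hour = 11.2 hours.

t = 11.2 hours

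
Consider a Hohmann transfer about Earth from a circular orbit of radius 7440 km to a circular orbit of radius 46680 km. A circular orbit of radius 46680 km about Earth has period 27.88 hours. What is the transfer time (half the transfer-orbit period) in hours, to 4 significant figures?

t = 6.153 hours

From Kepler's third law T² = 4π²r³/μ at r = 46680 km, T = 27.88 hours = 27.88 × 3600 s = 1.00368×10^5 s: μ = 4π²r³/T² = 3.98622×10^5 km³/s².
The Hohmann ellipse has a_t = (r₁ + r₂)/2 = 27060 km.
Transfer time t = π√(a_t³/μ) = π√((27060)³ / 3.98622×10^5) = 22150 s.
Converting: 22150 s ÷ 3600 s/hour = 6.153 hours.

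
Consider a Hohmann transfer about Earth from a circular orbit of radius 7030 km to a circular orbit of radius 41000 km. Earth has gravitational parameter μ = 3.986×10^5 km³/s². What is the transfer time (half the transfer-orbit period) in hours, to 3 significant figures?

The Hohmann ellipse has a_t = (r₁ + r₂)/2 = 24015 km.
Transfer time t = π√(a_t³/μ) = π√((24015)³ / 3.986×10^5) = 18520 s.
Converting: 18520 s ÷ 3600 s/hour = 5.14 hours.

t = 5.14 hours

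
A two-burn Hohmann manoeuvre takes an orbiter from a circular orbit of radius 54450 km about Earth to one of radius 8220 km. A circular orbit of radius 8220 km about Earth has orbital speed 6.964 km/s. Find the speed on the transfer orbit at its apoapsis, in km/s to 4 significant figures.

v = 1.386 km/s

From the circular-orbit relation v² = μ/r at r = 8220 km: μ = v²r = (6.964)² × 8220 = 3.98648×10^5 km³/s².
Semi-major axis of the transfer orbit: a_t = (54450 + 8220)/2 = 31335 km.
At apoapsis, r = 54450 km.
Applying v² = μ(2/r − 1/a_t): v = 1.386 km/s.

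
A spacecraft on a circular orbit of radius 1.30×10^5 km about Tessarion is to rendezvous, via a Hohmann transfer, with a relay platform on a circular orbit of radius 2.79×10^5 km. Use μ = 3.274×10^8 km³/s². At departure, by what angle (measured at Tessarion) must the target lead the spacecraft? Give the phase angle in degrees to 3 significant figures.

φ = 67.0°

Semi-major axis of the transfer orbit: a_t = (1.300×10^5 + 2.790×10^5)/2 = 2.045×10^5 km.
Transfer time t = π√(a_t³/μ) = 16056 s.
The target's mean motion on its circular orbit is ω₂ = √(μ/r₂³) = 1.2278×10^-4 rad/s.
Angle swept by the target during transfer: ω₂·t = 1.9714 rad = 113.0°.
The spacecraft traverses 180° on the transfer ellipse, so the target must lead by 180° − 113.0° = 67.0°.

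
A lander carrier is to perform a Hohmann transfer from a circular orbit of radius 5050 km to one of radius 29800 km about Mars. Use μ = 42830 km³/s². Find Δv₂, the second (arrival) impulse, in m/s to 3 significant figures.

Δv₂ = 553 m/s

Transfer-ellipse semi-major axis a_t = (r₁ + r₂)/2 = (5050 + 29800)/2 = 17425 km.
Circular speed at r = 29800 km: v_c = √(μ/r) = 1.1989 km/s.
Transfer-orbit speed at the same r (vis-viva, a = a_t): v_t = √[μ(2/r − 1/a_t)] = 0.64539 km/s.
Δv₂ = |v_t − v_c| = |0.64539 − 1.1989| = 0.5535 km/s.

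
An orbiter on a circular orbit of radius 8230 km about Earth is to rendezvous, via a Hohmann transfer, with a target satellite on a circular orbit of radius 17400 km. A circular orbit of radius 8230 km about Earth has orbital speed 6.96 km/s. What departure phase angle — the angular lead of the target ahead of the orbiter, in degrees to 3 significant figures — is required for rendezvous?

From the circular-orbit relation v² = μ/r at r = 8230 km: μ = v²r = (6.96)² × 8230 = 3.98674×10^5 km³/s².
The Hohmann ellipse has a_t = (r₁ + r₂)/2 = 12815 km.
The half-period of the transfer ellipse is t = π√(a_t³/μ) = 7218 s.
The target's mean motion on its circular orbit is ω₂ = √(μ/r₂³) = 2.751×10^-4 rad/s.
Angle swept by the target during transfer: ω₂·t = 1.986 rad = 113.8°.
Arrival is 180° from departure on the ellipse, so φ = 180° − 113.8° = 66.2°.

φ = 66.2°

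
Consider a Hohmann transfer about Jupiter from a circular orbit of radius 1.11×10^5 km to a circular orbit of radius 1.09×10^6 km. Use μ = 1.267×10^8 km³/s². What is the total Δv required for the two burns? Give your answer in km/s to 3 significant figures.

Semi-major axis of the transfer orbit: a_t = (1.110×10^5 + 1.090×10^6)/2 = 6.005×10^5 km.
At r₁ the circular-orbit speed is v₁ = √(μ/r₁) = 33.79 km/s.
On the transfer ellipse at r₁, vis-viva gives v_p = √[μ(2/r₁ − 1/a_t)] = 45.52 km/s.
First burn Δv₁ = |v_p − v₁| = 11.73 km/s.
Circular speed at r₂: v₂ = √(μ/r₂) = 10.781 km/s.
Transfer-orbit speed at r₂: v_a = √[μ(2/r₂ − 1/a_t)] = 4.6353 km/s.
Second burn Δv₂ = |v₂ − v_a| = 6.146 km/s.
Total Δv = Δv₁ + Δv₂ = 17.88 km/s.

Δv = 17.9 km/s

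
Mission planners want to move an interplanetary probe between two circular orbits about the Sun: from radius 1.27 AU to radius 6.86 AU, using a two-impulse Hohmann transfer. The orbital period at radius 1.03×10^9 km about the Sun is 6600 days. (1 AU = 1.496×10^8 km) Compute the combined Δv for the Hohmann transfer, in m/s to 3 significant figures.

Δv = 12900 m/s

From Kepler's third law T² = 4π²r³/μ at r = 1.03×10^9 km, T = 6600 days = 6600 × 86400 s = 5.7024×10^8 s: μ = 4π²r³/T² = 1.32665×10^11 km³/s².
In km: r₁ = 1.27 × 1.496×10^8 = 1.89992×10^8 km; r₂ = 6.86 × 1.496×10^8 = 1.026256×10^9 km.
The Hohmann ellipse has a_t = (r₁ + r₂)/2 = 6.08124×10^8 km.
Circular speed at r₁: v₁ = √(μ/r₁) = √(1.32665×10^11/1.89992×10^8) = 26.4247 km/s.
Transfer-orbit speed at r₁ (vis-viva equation): v_p = √[μ(2/r₁ − 1/a_t)] = 34.3275 km/s.
First burn Δv₁ = |v_p − v₁| = 7.903 km/s.
Circular speed at r₂: v₂ = √(μ/r₂) = 11.37 km/s.
Transfer-orbit speed at r₂: v_a = √[μ(2/r₂ − 1/a_t)] = 6.355 km/s.
Second burn Δv₂ = |v₂ − v_a| = 5.015 km/s.
Δv = Δv₁ + Δv₂ = 7.903 + 5.015 = 12.92 km/s.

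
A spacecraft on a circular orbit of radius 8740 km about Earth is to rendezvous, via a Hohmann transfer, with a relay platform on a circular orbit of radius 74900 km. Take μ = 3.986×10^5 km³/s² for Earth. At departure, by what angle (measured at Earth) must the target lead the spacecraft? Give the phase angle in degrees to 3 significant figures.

The Hohmann ellipse has a_t = (r₁ + r₂)/2 = 41820 km.
Transfer time t = π√(a_t³/μ) = 42556 s.
Target angular speed ω₂ = √(μ/r₂³) = 3.0800×10^-5 rad/s.
Angle swept by the target during transfer: ω₂·t = 1.3107 rad = 75.10°.
Arrival is 180° from departure on the ellipse, so φ = 180° − 75.10° = 105°.

φ = 105°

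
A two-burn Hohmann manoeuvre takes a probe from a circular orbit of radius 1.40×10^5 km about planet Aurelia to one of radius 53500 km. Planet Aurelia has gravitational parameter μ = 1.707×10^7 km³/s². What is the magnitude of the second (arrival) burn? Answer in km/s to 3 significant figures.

Δv₂ = 3.62 km/s

Semi-major axis of the transfer orbit: a_t = (1.400×10^5 + 53500)/2 = 96750 km.
On the circular orbit at r = 53500 km, v_c = √(μ/r) = 17.862 km/s.
Transfer-orbit speed at the same r (vis-viva, a = a_t): v_t = √[μ(2/r − 1/a_t)] = 21.487 km/s.
Δv₂ = |v_t − v_c| = |21.487 − 17.862| = 3.625 km/s.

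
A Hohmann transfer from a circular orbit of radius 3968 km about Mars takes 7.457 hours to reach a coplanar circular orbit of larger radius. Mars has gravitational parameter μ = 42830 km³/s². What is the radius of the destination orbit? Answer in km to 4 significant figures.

r₂ = 25280 km

Transfer time t = 7.457 hours = 26845.2 s, and t = π√(a_t³/μ).
So a_t = (μ t²/π²)^(1/3) = (42830 × (26845.2)² / π²)^(1/3) = 14624 km.
Since a_t = (r₁ + r₂)/2, r₂ = 2a_t − r₁ = 2×14624 − 3968 = 25280 km.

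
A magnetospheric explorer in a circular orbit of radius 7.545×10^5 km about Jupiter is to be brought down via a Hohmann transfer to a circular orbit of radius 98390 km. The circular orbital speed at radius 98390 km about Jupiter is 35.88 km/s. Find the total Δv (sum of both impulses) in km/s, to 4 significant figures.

Δv = 18.58 km/s

From the circular-orbit relation v² = μ/r at r = 98390 km: μ = v²r = (35.88)² × 98390 = 1.26665×10^8 km³/s².
Transfer-ellipse semi-major axis a_t = (r₁ + r₂)/2 = (7.545×10^5 + 98390)/2 = 4.26445×10^5 km.
At r₁ the circular-orbit speed is v₁ = √(μ/r₁) = 12.957 km/s.
Transfer-orbit speed at r₁ (v² = μ(2/r − 1/a)): v_a = √[μ(2/r₁ − 1/a_t)] = 6.2236 km/s.
First burn Δv₁ = |v_a − v₁| = 6.733 km/s.
Circular speed at r₂: v₂ = √(μ/r₂) = 35.88 km/s.
Transfer-orbit speed at r₂: v_p = √[μ(2/r₂ − 1/a_t)] = 47.73 km/s.
Second burn Δv₂ = |v₂ − v_p| = 11.85 km/s.
Δv = Δv₁ + Δv₂ = 6.733 + 11.85 = 18.58 km/s.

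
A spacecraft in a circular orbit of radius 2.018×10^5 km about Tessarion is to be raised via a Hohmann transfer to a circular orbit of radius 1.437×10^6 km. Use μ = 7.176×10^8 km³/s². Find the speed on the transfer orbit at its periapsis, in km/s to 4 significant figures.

The Hohmann ellipse has a_t = (r₁ + r₂)/2 = 8.194×10^5 km.
The periapsis of the transfer ellipse is at r = 2.018×10^5 km.
From the vis-viva equation, v = √[μ(2/r − 1/a_t)] = 78.97 km/s.

v = 78.97 km/s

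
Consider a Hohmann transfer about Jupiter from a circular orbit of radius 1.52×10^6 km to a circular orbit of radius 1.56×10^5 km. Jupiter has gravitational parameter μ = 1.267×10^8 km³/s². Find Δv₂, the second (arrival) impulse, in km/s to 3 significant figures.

Δv₂ = 9.88 km/s

Transfer-ellipse semi-major axis a_t = (r₁ + r₂)/2 = (1.520×10^6 + 1.560×10^5)/2 = 8.380×10^5 km.
Circular speed at r = 1.560×10^5 km: v_c = √(μ/r) = 28.499 km/s.
Transfer-orbit speed at the same r (vis-viva, a = a_t): v_t = √[μ(2/r − 1/a_t)] = 38.382 km/s.
Δv₂ = |v_t − v_c| = |38.382 − 28.499| = 9.883 km/s.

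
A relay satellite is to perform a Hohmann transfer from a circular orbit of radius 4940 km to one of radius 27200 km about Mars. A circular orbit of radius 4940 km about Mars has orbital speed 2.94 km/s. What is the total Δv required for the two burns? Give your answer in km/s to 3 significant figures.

Δv = 1.44 km/s

From the circular-orbit relation v² = μ/r at r = 4940 km: μ = v²r = (2.94)² × 4940 = 42699.4 km³/s².
Transfer-ellipse semi-major axis a_t = (r₁ + r₂)/2 = (4940 + 27200)/2 = 16070 km.
Circular speed at r₁: v₁ = √(μ/r₁) = √(42699.4/4940) = 2.9400 km/s.
Transfer-orbit speed at r₁ (v² = μ(2/r − 1/a)): v_p = √[μ(2/r₁ − 1/a_t)] = 3.8249 km/s.
First burn Δv₁ = |v_p − v₁| = 0.8849 km/s.
Circular speed at r₂: v₂ = √(μ/r₂) = 1.253 km/s.
Transfer-orbit speed at r₂: v_a = √[μ(2/r₂ − 1/a_t)] = 0.6947 km/s.
Second burn Δv₂ = |v₂ − v_a| = 0.5583 km/s.
Total Δv = Δv₁ + Δv₂ = 1.443 km/s.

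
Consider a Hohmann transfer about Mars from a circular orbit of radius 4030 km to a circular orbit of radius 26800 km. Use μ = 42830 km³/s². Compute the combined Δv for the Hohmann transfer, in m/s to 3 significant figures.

The Hohmann ellipse has a_t = (r₁ + r₂)/2 = 15415 km.
At r₁ the circular-orbit speed is v₁ = √(μ/r₁) = 3.26003 km/s.
On the transfer ellipse at r₁, vis-viva gives v_p = √[μ(2/r₁ − 1/a_t)] = 4.29850 km/s.
First burn Δv₁ = |v_p − v₁| = 1.038 km/s.
Circular speed at r₂: v₂ = √(μ/r₂) = 1.2642 km/s.
Transfer-orbit speed at r₂: v_a = √[μ(2/r₂ − 1/a_t)] = 0.64638 km/s.
Second burn Δv₂ = |v₂ − v_a| = 0.6178 km/s.
Δv = Δv₁ + Δv₂ = 1.038 + 0.6178 = 1.656 km/s.

Δv = 1660 m/s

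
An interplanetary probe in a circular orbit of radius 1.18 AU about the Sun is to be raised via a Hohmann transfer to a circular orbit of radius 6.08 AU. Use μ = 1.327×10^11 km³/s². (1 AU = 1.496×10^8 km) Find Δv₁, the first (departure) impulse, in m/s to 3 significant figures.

Δv₁ = 8070 m/s

In km: r₁ = 1.18 × 1.496×10^8 = 1.76528×10^8 km; r₂ = 6.08 × 1.496×10^8 = 9.09568×10^8 km.
The Hohmann ellipse has a_t = (r₁ + r₂)/2 = 5.43048×10^8 km.
On the circular orbit at r = 1.76528×10^8 km, v_c = √(μ/r) = 27.418 km/s.
Vis-viva on the transfer ellipse at r = 1.76528×10^8 km gives v_t = √[μ(2/r − 1/a_t)] = 35.484 km/s.
Δv₁ = |v_t − v_c| = |35.484 − 27.418| = 8.066 km/s.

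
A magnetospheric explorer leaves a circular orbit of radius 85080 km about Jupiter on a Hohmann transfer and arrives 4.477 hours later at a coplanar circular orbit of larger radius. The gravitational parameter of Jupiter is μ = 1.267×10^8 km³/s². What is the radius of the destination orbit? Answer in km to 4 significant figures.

Transfer time t = 4.477 hours = 16117.2 s, and t = π√(a_t³/μ).
So a_t = (μ t²/π²)^(1/3) = (1.267×10^8 × (16117.2)² / π²)^(1/3) = 1.4940×10^5 km.
Since a_t = (r₁ + r₂)/2, r₂ = 2a_t − r₁ = 2×1.4940×10^5 − 85080 = 2.1372×10^5 km.

r₂ = 2.137×10^5 km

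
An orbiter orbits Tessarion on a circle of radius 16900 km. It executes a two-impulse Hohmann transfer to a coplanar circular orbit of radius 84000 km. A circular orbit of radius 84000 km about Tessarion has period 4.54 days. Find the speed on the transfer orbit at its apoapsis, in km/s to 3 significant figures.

From Kepler's third law T² = 4π²r³/μ at r = 84000 km, T = 4.54 days = 4.54 × 86400 s = 3.92256×10^5 s: μ = 4π²r³/T² = 1.52075×10^5 km³/s².
Semi-major axis of the transfer orbit: a_t = (16900 + 84000)/2 = 50450 km.
At apoapsis, r = 84000 km.
Vis-viva: v = √[μ(2/r − 1/a_t)] = √[1.52075×10^5 × (2/84000 − 1/50450)] = 0.7788 km/s.

v = 0.779 km/s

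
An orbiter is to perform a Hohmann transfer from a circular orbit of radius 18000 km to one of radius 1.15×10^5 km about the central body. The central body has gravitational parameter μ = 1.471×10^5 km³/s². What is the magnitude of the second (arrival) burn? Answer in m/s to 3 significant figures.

Δv₂ = 543 m/s

Semi-major axis of the transfer orbit: a_t = (18000 + 1.150×10^5)/2 = 66500 km.
Circular speed at r = 1.150×10^5 km: v_c = √(μ/r) = 1.131 km/s.
Vis-viva on the transfer ellipse at r = 1.150×10^5 km gives v_t = √[μ(2/r − 1/a_t)] = 0.5884 km/s.
Δv₂ = |v_t − v_c| = |0.5884 − 1.131| = 0.5426 km/s.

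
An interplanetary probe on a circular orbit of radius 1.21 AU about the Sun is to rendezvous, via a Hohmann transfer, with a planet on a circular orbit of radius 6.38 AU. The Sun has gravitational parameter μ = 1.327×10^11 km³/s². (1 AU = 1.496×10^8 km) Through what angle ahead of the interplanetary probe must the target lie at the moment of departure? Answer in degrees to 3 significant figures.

φ = 97.4°

In km: r₁ = 1.21 × 1.496×10^8 = 1.81016×10^8 km; r₂ = 6.38 × 1.496×10^8 = 9.54448×10^8 km.
The Hohmann ellipse has a_t = (r₁ + r₂)/2 = 5.67732×10^8 km.
Transfer time t = π√(a_t³/μ) = 1.16662×10^8 s.
The target's mean motion on its circular orbit is ω₂ = √(μ/r₂³) = 1.23540×10^-8 rad/s.
Angle swept by the target during transfer: ω₂·t = 1.44124 rad = 82.58°.
The interplanetary probe traverses 180° on the transfer ellipse, so the target must lead by 180° − 82.58° = 97.4°.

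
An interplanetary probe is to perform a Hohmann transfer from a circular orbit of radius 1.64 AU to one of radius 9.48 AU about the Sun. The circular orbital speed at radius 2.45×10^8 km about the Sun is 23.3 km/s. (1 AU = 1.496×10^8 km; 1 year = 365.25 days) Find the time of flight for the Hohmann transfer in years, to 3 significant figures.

t = 6.55 years

From the circular-orbit relation v² = μ/r at r = 2.45×10^8 km: μ = v²r = (23.3)² × 2.45×10^8 = 1.33008×10^11 km³/s².
In km: r₁ = 1.64 × 1.496×10^8 = 2.45344×10^8 km; r₂ = 9.48 × 1.496×10^8 = 1.418208×10^9 km.
Transfer-ellipse semi-major axis a_t = (r₁ + r₂)/2 = (2.45344×10^8 + 1.418208×10^9)/2 = 8.31776×10^8 km.
By Kepler's third law the transfer-orbit period is T = 2π√(a_t³/μ), so t = T/2 = 2.066×10^8 s.
Converting: 2.066×10^8 s ÷ 3.15576×10^7 s/year (365.25 × 86400) = 6.55 years.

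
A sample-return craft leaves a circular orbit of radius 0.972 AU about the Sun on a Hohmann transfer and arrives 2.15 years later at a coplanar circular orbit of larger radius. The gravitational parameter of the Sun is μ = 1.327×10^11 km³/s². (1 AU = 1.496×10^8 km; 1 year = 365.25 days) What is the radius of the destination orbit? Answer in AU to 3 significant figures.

In km: r₁ = 0.972 × 1.496×10^8 = 1.454112×10^8 km.
Transfer time t = 2.15 years × 365.25 × 86400 s = 6.784884×10^7 s, and t = π√(a_t³/μ).
So a_t = (μ t²/π²)^(1/3) = (1.327×10^11 × (6.784884×10^7)² / π²)^(1/3) = 3.9557×10^8 km.
Since a_t = (r₁ + r₂)/2, r₂ = 2a_t − r₁ = 2×3.9557×10^8 − 1.454112×10^8 = 6.457288×10^8 km.
In AU: r₂ = 6.457288×10^8 / 1.496×10^8 = 4.32 AU.

r₂ = 4.32 AU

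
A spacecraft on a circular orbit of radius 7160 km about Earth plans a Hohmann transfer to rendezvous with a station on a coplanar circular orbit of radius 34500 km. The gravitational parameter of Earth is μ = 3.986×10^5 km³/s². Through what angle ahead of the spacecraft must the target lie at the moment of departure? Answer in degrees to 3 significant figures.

The Hohmann ellipse has a_t = (r₁ + r₂)/2 = 20830 km.
The half-period of the transfer ellipse is t = π√(a_t³/μ) = 14960 s.
The target's mean motion on its circular orbit is ω₂ = √(μ/r₂³) = 9.852×10^-5 rad/s.
Angle swept by the target during transfer: ω₂·t = 1.47386 rad = 84.446°.
The spacecraft traverses 180° on the transfer ellipse, so the target must lead by 180° − 84.446° = 95.6°.

φ = 95.6°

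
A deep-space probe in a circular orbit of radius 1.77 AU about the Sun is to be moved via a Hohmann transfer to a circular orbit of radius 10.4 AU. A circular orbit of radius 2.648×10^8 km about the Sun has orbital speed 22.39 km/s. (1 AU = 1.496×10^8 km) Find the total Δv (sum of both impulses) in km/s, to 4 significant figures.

From the circular-orbit relation v² = μ/r at r = 2.648×10^8 km: μ = v²r = (22.39)² × 2.648×10^8 = 1.32747×10^11 km³/s².
In km: r₁ = 1.77 × 1.496×10^8 = 2.64792×10^8 km; r₂ = 10.4 × 1.496×10^8 = 1.55584×10^9 km.
Transfer-ellipse semi-major axis a_t = (r₁ + r₂)/2 = (2.64792×10^8 + 1.55584×10^9)/2 = 9.10316×10^8 km.
At r₁ the circular-orbit speed is v₁ = √(μ/r₁) = 22.3903 km/s.
Transfer-orbit speed at r₁ (v² = μ(2/r − 1/a)): v_p = √[μ(2/r₁ − 1/a_t)] = 29.2716 km/s.
First burn Δv₁ = |v_p − v₁| = 6.881 km/s.
Circular speed at r₂: v₂ = √(μ/r₂) = 9.237 km/s.
Transfer-orbit speed at r₂: v_a = √[μ(2/r₂ − 1/a_t)] = 4.982 km/s.
Second burn Δv₂ = |v₂ − v_a| = 4.255 km/s.
Δv = Δv₁ + Δv₂ = 6.881 + 4.255 = 11.14 km/s.

Δv = 11.14 km/s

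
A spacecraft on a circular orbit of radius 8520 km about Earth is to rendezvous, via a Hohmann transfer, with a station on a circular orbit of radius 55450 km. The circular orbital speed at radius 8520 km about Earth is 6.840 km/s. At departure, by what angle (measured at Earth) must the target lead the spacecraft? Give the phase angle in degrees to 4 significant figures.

From the circular-orbit relation v² = μ/r at r = 8520 km: μ = v²r = (6.840)² × 8520 = 3.98613×10^5 km³/s².
Transfer-ellipse semi-major axis a_t = (r₁ + r₂)/2 = (8520 + 55450)/2 = 31985 km.
The half-period of the transfer ellipse is t = π√(a_t³/μ) = 28464 s.
The target's mean motion on its circular orbit is ω₂ = √(μ/r₂³) = 4.8353×10^-5 rad/s.
Angle swept by the target during transfer: ω₂·t = 1.3763 rad = 78.86°.
The spacecraft traverses 180° on the transfer ellipse, so the target must lead by 180° − 78.86° = 101.1°.

φ = 101.1°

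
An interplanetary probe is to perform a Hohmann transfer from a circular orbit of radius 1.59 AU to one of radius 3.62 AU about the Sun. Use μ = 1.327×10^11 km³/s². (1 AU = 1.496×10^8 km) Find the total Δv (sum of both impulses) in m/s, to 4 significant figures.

In km: r₁ = 1.59 × 1.496×10^8 = 2.37864×10^8 km; r₂ = 3.62 × 1.496×10^8 = 5.41552×10^8 km.
Semi-major axis of the transfer orbit: a_t = (2.37864×10^8 + 5.41552×10^8)/2 = 3.89708×10^8 km.
At r₁ the circular-orbit speed is v₁ = √(μ/r₁) = 23.6195 km/s.
Transfer-orbit speed at r₁ (vis-viva equation): v_p = √[μ(2/r₁ − 1/a_t)] = 27.8434 km/s.
First burn Δv₁ = |v_p − v₁| = 4.224 km/s.
At r₂, v₂ = √(μ/r₂) = 15.654 km/s.
Transfer-orbit speed at r₂: v_a = √[μ(2/r₂ − 1/a_t)] = 12.230 km/s.
Second burn Δv₂ = |v₂ − v_a| = 3.424 km/s.
Total Δv = Δv₁ + Δv₂ = 7.648 km/s.

Δv = 7648 m/s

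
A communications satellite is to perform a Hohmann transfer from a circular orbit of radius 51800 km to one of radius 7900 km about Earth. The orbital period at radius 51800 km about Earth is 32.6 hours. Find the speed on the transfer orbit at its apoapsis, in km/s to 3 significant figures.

v = 1.43 km/s

From Kepler's third law T² = 4π²r³/μ at r = 51800 km, T = 32.6 hours = 32.6 × 3600 s = 1.1736×10^5 s: μ = 4π²r³/T² = 3.98390×10^5 km³/s².
Semi-major axis of the transfer orbit: a_t = (51800 + 7900)/2 = 29850 km.
At apoapsis, r = 51800 km.
From the vis-viva equation, v = √[μ(2/r − 1/a_t)] = 1.427 km/s.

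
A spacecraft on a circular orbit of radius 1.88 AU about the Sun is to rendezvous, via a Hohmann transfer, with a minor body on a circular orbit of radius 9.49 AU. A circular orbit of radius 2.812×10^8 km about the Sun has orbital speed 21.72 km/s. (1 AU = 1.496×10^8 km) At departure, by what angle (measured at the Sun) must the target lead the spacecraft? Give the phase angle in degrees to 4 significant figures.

From the circular-orbit relation v² = μ/r at r = 2.812×10^8 km: μ = v²r = (21.72)² × 2.812×10^8 = 1.32658×10^11 km³/s².
In km: r₁ = 1.88 × 1.496×10^8 = 2.81248×10^8 km; r₂ = 9.49 × 1.496×10^8 = 1.419704×10^9 km.
Transfer-ellipse semi-major axis a_t = (r₁ + r₂)/2 = (2.81248×10^8 + 1.419704×10^9)/2 = 8.50476×10^8 km.
The half-period of the transfer ellipse is t = π√(a_t³/μ) = 2.1393×10^8 s.
The target's mean motion on its circular orbit is ω₂ = √(μ/r₂³) = 6.8088×10^-9 rad/s.
Angle swept by the target during transfer: ω₂·t = 1.4566 rad = 83.46°.
The spacecraft traverses 180° on the transfer ellipse, so the target must lead by 180° − 83.46° = 96.54°.

φ = 96.54°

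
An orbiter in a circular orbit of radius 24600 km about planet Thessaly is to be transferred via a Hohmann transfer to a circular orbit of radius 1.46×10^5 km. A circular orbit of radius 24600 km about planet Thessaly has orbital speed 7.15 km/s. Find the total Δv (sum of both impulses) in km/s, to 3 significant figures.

Δv = 3.56 km/s

From the circular-orbit relation v² = μ/r at r = 24600 km: μ = v²r = (7.15)² × 24600 = 1.25761×10^6 km³/s².
Semi-major axis of the transfer orbit: a_t = (24600 + 1.460×10^5)/2 = 85300 km.
Circular speed at r₁: v₁ = √(μ/r₁) = √(1.25761×10^6/24600) = 7.150 km/s.
On the transfer ellipse at r₁, v² = μ(2/r − 1/a) gives v_p = √[μ(2/r₁ − 1/a_t)] = 9.354 km/s.
First burn Δv₁ = |v_p − v₁| = 2.204 km/s.
Circular speed at r₂: v₂ = √(μ/r₂) = 2.935 km/s.
Transfer-orbit speed at r₂: v_a = √[μ(2/r₂ − 1/a_t)] = 1.576 km/s.
Second burn Δv₂ = |v₂ − v_a| = 1.359 km/s.
Total Δv = Δv₁ + Δv₂ = 3.563 km/s.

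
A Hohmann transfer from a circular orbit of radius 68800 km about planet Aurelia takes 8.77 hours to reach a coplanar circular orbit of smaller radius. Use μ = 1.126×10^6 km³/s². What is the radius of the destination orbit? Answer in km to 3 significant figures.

r₂ = 28100 km

Transfer time t = 8.77 hours = 31572 s, and t = π√(a_t³/μ).
So a_t = (μ t²/π²)^(1/3) = (1.126×10^6 × (31572)² / π²)^(1/3) = 48449 km.
Since a_t = (r₁ + r₂)/2, r₂ = 2a_t − r₁ = 2×48449 − 68800 = 28098 km.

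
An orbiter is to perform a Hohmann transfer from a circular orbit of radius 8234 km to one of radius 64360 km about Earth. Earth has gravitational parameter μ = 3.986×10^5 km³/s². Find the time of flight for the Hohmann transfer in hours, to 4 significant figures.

Transfer-ellipse semi-major axis a_t = (r₁ + r₂)/2 = (8234 + 64360)/2 = 36297 km.
Transfer time t = π√(a_t³/μ) = π√((36297)³ / 3.986×10^5) = 34410 s.
Converting: 34410 s ÷ 3600 s/hour = 9.558 hours.

t = 9.558 hours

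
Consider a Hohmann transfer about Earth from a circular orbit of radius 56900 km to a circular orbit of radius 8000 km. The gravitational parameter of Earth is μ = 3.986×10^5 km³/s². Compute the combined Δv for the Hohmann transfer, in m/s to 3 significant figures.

Δv = 3620 m/s

Semi-major axis of the transfer orbit: a_t = (56900 + 8000)/2 = 32450 km.
Circular speed at r₁: v₁ = √(μ/r₁) = √(3.986×10^5/56900) = 2.647 km/s.
Transfer-orbit speed at r₁ (v² = μ(2/r − 1/a)): v_a = √[μ(2/r₁ − 1/a_t)] = 1.314 km/s.
First burn Δv₁ = |v_a − v₁| = 1.333 km/s.
Circular speed at r₂: v₂ = √(μ/r₂) = 7.059 km/s.
Transfer-orbit speed at r₂: v_p = √[μ(2/r₂ − 1/a_t)] = 9.347 km/s.
Second burn Δv₂ = |v₂ − v_p| = 2.288 km/s.
Total Δv = Δv₁ + Δv₂ = 3.621 km/s.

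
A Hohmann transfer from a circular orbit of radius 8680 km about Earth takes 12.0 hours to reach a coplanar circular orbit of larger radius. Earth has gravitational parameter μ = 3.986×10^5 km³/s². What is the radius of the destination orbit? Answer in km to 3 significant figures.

Transfer time t = 12.0 hours = 43200 s, and t = π√(a_t³/μ).
So a_t = (μ t²/π²)^(1/3) = (3.986×10^5 × (43200)² / π²)^(1/3) = 42241 km.
Since a_t = (r₁ + r₂)/2, r₂ = 2a_t − r₁ = 2×42241 − 8680 = 75802 km.

r₂ = 75800 km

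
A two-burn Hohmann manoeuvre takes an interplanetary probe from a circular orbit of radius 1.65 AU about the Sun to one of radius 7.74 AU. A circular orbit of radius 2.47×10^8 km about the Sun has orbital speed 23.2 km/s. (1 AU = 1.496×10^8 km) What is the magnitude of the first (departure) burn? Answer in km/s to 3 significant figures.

Δv₁ = 6.59 km/s

From the circular-orbit relation v² = μ/r at r = 2.47×10^8 km: μ = v²r = (23.2)² × 2.47×10^8 = 1.32945×10^11 km³/s².
In km: r₁ = 1.65 × 1.496×10^8 = 2.4684×10^8 km; r₂ = 7.74 × 1.496×10^8 = 1.157904×10^9 km.
The Hohmann ellipse has a_t = (r₁ + r₂)/2 = 7.02372×10^8 km.
Circular speed at r = 2.4684×10^8 km: v_c = √(μ/r) = 23.21 km/s.
Vis-viva on the transfer ellipse at r = 2.4684×10^8 km gives v_t = √[μ(2/r − 1/a_t)] = 29.80 km/s.
Δv₁ = |v_t − v_c| = |29.80 − 23.21| = 6.590 km/s.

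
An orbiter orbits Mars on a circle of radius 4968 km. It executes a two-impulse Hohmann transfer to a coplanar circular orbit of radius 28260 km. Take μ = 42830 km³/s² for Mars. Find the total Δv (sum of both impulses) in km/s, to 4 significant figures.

Δv = 1.451 km/s

The Hohmann ellipse has a_t = (r₁ + r₂)/2 = 16614 km.
At r₁ the circular-orbit speed is v₁ = √(μ/r₁) = 2.9362 km/s.
Transfer-orbit speed at r₁ (v² = μ(2/r − 1/a)): v_p = √[μ(2/r₁ − 1/a_t)] = 3.8294 km/s.
First burn Δv₁ = |v_p − v₁| = 0.8932 km/s.
Circular speed at r₂: v₂ = √(μ/r₂) = 1.2311 km/s.
Transfer-orbit speed at r₂: v_a = √[μ(2/r₂ − 1/a_t)] = 0.67320 km/s.
Second burn Δv₂ = |v₂ − v_a| = 0.5579 km/s.
Total Δv = Δv₁ + Δv₂ = 1.451 km/s.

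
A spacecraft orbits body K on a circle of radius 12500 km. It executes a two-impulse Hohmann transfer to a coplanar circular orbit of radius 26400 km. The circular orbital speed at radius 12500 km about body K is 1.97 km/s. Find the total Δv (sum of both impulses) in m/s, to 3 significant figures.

From the circular-orbit relation v² = μ/r at r = 12500 km: μ = v²r = (1.97)² × 12500 = 48511.2 km³/s².
Semi-major axis of the transfer orbit: a_t = (12500 + 26400)/2 = 19450 km.
Circular speed at r₁: v₁ = √(μ/r₁) = √(48511.2/12500) = 1.97000 km/s.
On the transfer ellipse at r₁, v² = μ(2/r − 1/a) gives v_p = √[μ(2/r₁ − 1/a_t)] = 2.29514 km/s.
First burn Δv₁ = |v_p − v₁| = 0.32514 km/s.
Circular speed at r₂: v₂ = √(μ/r₂) = 1.35556 km/s.
Transfer-orbit speed at r₂: v_a = √[μ(2/r₂ − 1/a_t)] = 1.08671 km/s.
Second burn Δv₂ = |v₂ − v_a| = 0.26885 km/s.
Δv = Δv₁ + Δv₂ = 0.32514 + 0.26885 = 0.5940 km/s.

Δv = 594 m/s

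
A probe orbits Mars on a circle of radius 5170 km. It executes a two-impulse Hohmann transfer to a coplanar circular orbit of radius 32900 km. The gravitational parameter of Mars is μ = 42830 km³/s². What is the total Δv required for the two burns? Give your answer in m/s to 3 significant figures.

Δv = 1450 m/s

Transfer-ellipse semi-major axis a_t = (r₁ + r₂)/2 = (5170 + 32900)/2 = 19035 km.
Circular speed at r₁: v₁ = √(μ/r₁) = √(42830/5170) = 2.8783 km/s.
On the transfer ellipse at r₁, v² = μ(2/r − 1/a) gives v_p = √[μ(2/r₁ − 1/a_t)] = 3.7840 km/s.
First burn Δv₁ = |v_p − v₁| = 0.9057 km/s.
At r₂, v₂ = √(μ/r₂) = 1.14097 km/s.
Transfer-orbit speed at r₂: v_a = √[μ(2/r₂ − 1/a_t)] = 0.594627 km/s.
Second burn Δv₂ = |v₂ − v_a| = 0.5463 km/s.
Total Δv = Δv₁ + Δv₂ = 1.452 km/s.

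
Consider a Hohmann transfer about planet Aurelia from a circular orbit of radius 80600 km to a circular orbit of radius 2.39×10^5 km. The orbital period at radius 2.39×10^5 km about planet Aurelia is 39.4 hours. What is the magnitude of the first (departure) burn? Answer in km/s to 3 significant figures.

From Kepler's third law T² = 4π²r³/μ at r = 2.39×10^5 km, T = 39.4 hours = 39.4 × 3600 s = 1.4184×10^5 s: μ = 4π²r³/T² = 2.67890×10^7 km³/s².
Transfer-ellipse semi-major axis a_t = (r₁ + r₂)/2 = (80600 + 2.390×10^5)/2 = 1.598×10^5 km.
On the circular orbit at r = 80600 km, v_c = √(μ/r) = 18.231 km/s.
Vis-viva on the transfer ellipse at r = 80600 km gives v_t = √[μ(2/r − 1/a_t)] = 22.296 km/s.
Δv₁ = |v_t − v_c| = |22.296 − 18.231| = 4.065 km/s.

Δv₁ = 4.06 km/s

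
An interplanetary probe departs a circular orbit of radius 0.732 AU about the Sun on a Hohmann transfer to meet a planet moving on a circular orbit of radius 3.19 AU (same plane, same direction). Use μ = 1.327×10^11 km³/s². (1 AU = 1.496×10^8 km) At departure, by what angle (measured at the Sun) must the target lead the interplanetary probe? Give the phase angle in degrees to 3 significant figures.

In km: r₁ = 0.732 × 1.496×10^8 = 1.095072×10^8 km; r₂ = 3.19 × 1.496×10^8 = 4.77224×10^8 km.
Semi-major axis of the transfer orbit: a_t = (1.095072×10^8 + 4.77224×10^8)/2 = 2.933656×10^8 km.
Transfer time t = π√(a_t³/μ) = 4.3334×10^7 s.
The target's mean motion on its circular orbit is ω₂ = √(μ/r₂³) = 3.4942×10^-8 rad/s.
Angle swept by the target during transfer: ω₂·t = 1.5142 rad = 86.76°.
The interplanetary probe traverses 180° on the transfer ellipse, so the target must lead by 180° − 86.76° = 93.2°.

φ = 93.2°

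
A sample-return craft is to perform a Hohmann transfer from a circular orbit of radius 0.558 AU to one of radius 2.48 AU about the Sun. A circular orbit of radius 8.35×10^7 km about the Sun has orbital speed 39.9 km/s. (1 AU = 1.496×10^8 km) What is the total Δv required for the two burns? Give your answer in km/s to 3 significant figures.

From the circular-orbit relation v² = μ/r at r = 8.35×10^7 km: μ = v²r = (39.9)² × 8.35×10^7 = 1.32933×10^11 km³/s².
In km: r₁ = 0.558 × 1.496×10^8 = 8.34768×10^7 km; r₂ = 2.48 × 1.496×10^8 = 3.71008×10^8 km.
The Hohmann ellipse has a_t = (r₁ + r₂)/2 = 2.272424×10^8 km.
At r₁ the circular-orbit speed is v₁ = √(μ/r₁) = 39.91 km/s.
On the transfer ellipse at r₁, vis-viva gives v_p = √[μ(2/r₁ − 1/a_t)] = 50.99 km/s.
First burn Δv₁ = |v_p − v₁| = 11.08 km/s.
Circular speed at r₂: v₂ = √(μ/r₂) = 18.929 km/s.
Transfer-orbit speed at r₂: v_a = √[μ(2/r₂ − 1/a_t)] = 11.473 km/s.
Second burn Δv₂ = |v₂ − v_a| = 7.456 km/s.
Δv = Δv₁ + Δv₂ = 11.08 + 7.456 = 18.54 km/s.

Δv = 18.5 km/s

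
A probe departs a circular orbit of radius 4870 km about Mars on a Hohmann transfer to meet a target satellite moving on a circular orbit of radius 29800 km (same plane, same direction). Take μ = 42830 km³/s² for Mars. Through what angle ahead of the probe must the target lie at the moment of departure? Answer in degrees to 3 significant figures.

Transfer-ellipse semi-major axis a_t = (r₁ + r₂)/2 = (4870 + 29800)/2 = 17335 km.
Transfer time t = π√(a_t³/μ) = 34647 s.
Target angular speed ω₂ = √(μ/r₂³) = 4.0230×10^-5 rad/s.
Angle swept by the target during transfer: ω₂·t = 1.3938 rad = 79.86°.
The probe traverses 180° on the transfer ellipse, so the target must lead by 180° − 79.86° = 100°.

φ = 100°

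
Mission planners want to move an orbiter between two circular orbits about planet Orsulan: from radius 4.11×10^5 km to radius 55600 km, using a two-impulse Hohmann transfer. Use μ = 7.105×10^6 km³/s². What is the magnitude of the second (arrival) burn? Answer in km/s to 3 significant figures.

Δv₂ = 3.70 km/s

The Hohmann ellipse has a_t = (r₁ + r₂)/2 = 2.333×10^5 km.
Circular speed at r = 55600 km: v_c = √(μ/r) = 11.30 km/s.
Transfer-orbit speed at the same r (vis-viva, a = a_t): v_t = √[μ(2/r − 1/a_t)] = 15.00 km/s.
Δv₂ = |v_t − v_c| = |15.00 − 11.30| = 3.700 km/s.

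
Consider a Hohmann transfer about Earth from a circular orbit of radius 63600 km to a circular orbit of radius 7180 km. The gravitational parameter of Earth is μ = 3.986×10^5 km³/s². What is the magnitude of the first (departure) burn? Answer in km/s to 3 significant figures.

Transfer-ellipse semi-major axis a_t = (r₁ + r₂)/2 = (63600 + 7180)/2 = 35390 km.
Circular speed at r = 63600 km: v_c = √(μ/r) = 2.5035 km/s.
Transfer-orbit speed at the same r (vis-viva, a = a_t): v_t = √[μ(2/r − 1/a_t)] = 1.1276 km/s.
Δv₁ = |v_t − v_c| = |1.1276 − 2.5035| = 1.376 km/s.

Δv₁ = 1.38 km/s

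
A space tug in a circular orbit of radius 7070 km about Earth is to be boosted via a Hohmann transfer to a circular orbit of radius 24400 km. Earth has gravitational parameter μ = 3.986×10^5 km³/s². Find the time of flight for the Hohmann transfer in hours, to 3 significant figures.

Semi-major axis of the transfer orbit: a_t = (7070 + 24400)/2 = 15735 km.
By Kepler's third law the transfer-orbit period is T = 2π√(a_t³/μ), so t = T/2 = 9822 s.
Converting: 9822 s ÷ 3600 s/hour = 2.73 hours.

t = 2.73 hours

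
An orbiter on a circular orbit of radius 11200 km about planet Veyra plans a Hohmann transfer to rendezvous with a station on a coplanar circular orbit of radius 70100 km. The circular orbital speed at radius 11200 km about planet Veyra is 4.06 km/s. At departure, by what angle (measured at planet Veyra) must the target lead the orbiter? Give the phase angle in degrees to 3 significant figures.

φ = 101°

From the circular-orbit relation v² = μ/r at r = 11200 km: μ = v²r = (4.06)² × 11200 = 1.84616×10^5 km³/s².
Semi-major axis of the transfer orbit: a_t = (11200 + 70100)/2 = 40650 km.
The half-period of the transfer ellipse is t = π√(a_t³/μ) = 59925 s.
Target angular speed ω₂ = √(μ/r₂³) = 2.3150×10^-5 rad/s.
Angle swept by the target during transfer: ω₂·t = 1.3873 rad = 79.49°.
The orbiter traverses 180° on the transfer ellipse, so the target must lead by 180° − 79.49° = 101°.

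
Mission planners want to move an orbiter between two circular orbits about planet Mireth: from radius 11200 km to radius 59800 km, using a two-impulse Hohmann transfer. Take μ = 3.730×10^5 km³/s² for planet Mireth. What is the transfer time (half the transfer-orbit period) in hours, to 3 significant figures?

t = 9.56 hours

The Hohmann ellipse has a_t = (r₁ + r₂)/2 = 35500 km.
By Kepler's third law the transfer-orbit period is T = 2π√(a_t³/μ), so t = T/2 = 34410 s.
Converting: 34410 s ÷ 3600 s/hour = 9.56 hours.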